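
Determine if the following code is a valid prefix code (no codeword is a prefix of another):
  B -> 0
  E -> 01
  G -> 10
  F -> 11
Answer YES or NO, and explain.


Checking each pair (does one codeword prefix another?):
  B='0' vs E='01': prefix -- VIOLATION

NO -- this is NOT a valid prefix code. B (0) is a prefix of E (01).


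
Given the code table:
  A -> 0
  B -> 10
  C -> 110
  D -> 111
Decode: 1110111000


Decoding:
111 -> D
0 -> A
111 -> D
0 -> A
0 -> A
0 -> A


Result: DADAAA


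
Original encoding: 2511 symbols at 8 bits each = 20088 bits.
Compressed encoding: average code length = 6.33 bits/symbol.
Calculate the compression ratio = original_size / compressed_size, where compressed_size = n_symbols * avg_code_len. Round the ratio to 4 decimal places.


original_size = n_symbols * orig_bits = 2511 * 8 = 20088 bits
compressed_size = n_symbols * avg_code_len = 2511 * 6.33 = 15894.63 bits
ratio = original_size / compressed_size = 20088 / 15894.63 = 1.2638

Compression ratio = 1.2638


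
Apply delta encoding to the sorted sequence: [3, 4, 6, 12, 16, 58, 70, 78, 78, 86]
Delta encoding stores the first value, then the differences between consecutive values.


First value: 3
Deltas:
  4 - 3 = 1
  6 - 4 = 2
  12 - 6 = 6
  16 - 12 = 4
  58 - 16 = 42
  70 - 58 = 12
  78 - 70 = 8
  78 - 78 = 0
  86 - 78 = 8


Delta encoded: [3, 1, 2, 6, 4, 42, 12, 8, 0, 8]


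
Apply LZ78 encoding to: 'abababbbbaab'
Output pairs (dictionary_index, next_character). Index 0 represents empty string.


LZ78 encoding steps:
Dictionary: {0: ''}
Step 1: w='' (idx 0), next='a' -> output (0, 'a'), add 'a' as idx 1
Step 2: w='' (idx 0), next='b' -> output (0, 'b'), add 'b' as idx 2
Step 3: w='a' (idx 1), next='b' -> output (1, 'b'), add 'ab' as idx 3
Step 4: w='ab' (idx 3), next='b' -> output (3, 'b'), add 'abb' as idx 4
Step 5: w='b' (idx 2), next='b' -> output (2, 'b'), add 'bb' as idx 5
Step 6: w='a' (idx 1), next='a' -> output (1, 'a'), add 'aa' as idx 6
Step 7: w='b' (idx 2), end of input -> output (2, '')


Encoded: [(0, 'a'), (0, 'b'), (1, 'b'), (3, 'b'), (2, 'b'), (1, 'a'), (2, '')]


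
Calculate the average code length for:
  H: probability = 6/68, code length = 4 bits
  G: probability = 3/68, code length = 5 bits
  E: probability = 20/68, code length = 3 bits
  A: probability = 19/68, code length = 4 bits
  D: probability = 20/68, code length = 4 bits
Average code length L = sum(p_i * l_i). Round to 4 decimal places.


Weighted contributions p_i * l_i:
  H: (6/68) * 4 = 24/68
  G: (3/68) * 5 = 15/68
  E: (20/68) * 3 = 60/68
  A: (19/68) * 4 = 76/68
  D: (20/68) * 4 = 80/68
Sum = (24 + 15 + 60 + 76 + 80)/68 = 255/68

L = 255/68 = 3.7500 bits/symbol


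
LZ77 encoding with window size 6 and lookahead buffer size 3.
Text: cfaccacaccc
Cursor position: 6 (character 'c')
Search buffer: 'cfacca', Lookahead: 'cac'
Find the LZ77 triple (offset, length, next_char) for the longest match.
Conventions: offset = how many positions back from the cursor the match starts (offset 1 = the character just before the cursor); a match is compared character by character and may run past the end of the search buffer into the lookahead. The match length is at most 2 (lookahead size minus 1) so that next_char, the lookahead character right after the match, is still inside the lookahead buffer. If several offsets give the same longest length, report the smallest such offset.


Try each offset into the search buffer:
  offset=1 (pos 5, char 'a'): match length 0
  offset=2 (pos 4, char 'c'): match length 2
  offset=3 (pos 3, char 'c'): match length 1
  offset=4 (pos 2, char 'a'): match length 0
  offset=5 (pos 1, char 'f'): match length 0
  offset=6 (pos 0, char 'c'): match length 1
Longest match has length 2 at offset 2.
next_char = character at position 6 + 2 = 8 -> 'c'

Best match: offset=2, length=2 (matching 'ca' starting at position 4)
LZ77 triple: (2, 2, 'c')


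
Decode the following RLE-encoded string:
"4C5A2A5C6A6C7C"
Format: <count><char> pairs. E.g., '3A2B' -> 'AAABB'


Expanding each <count><char> pair:
  4C -> 'CCCC'
  5A -> 'AAAAA'
  2A -> 'AA'
  5C -> 'CCCCC'
  6A -> 'AAAAAA'
  6C -> 'CCCCCC'
  7C -> 'CCCCCCC'

Decoded = CCCCAAAAAAACCCCCAAAAAACCCCCCCCCCCCC


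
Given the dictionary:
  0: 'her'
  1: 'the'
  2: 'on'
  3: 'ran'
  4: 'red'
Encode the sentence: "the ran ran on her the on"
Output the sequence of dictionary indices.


Look up each word in the dictionary:
  'the' -> 1
  'ran' -> 3
  'ran' -> 3
  'on' -> 2
  'her' -> 0
  'the' -> 1
  'on' -> 2

Encoded: [1, 3, 3, 2, 0, 1, 2]


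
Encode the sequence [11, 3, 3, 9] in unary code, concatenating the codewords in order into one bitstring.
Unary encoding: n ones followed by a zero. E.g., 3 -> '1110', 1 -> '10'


Encode each number as n ones followed by a terminating 0:
  11 -> 111111111110 (12 bits)
  3 -> 1110 (4 bits)
  3 -> 1110 (4 bits)
  9 -> 1111111110 (10 bits)
Total length = 12 + 4 + 4 + 10 = 30 bits.

Unary([11, 3, 3, 9]) = 111111111110111011101111111110 (30 bits)


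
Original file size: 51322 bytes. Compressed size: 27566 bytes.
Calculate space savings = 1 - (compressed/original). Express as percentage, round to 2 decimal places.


ratio = compressed/original = 27566/51322 = 0.537119
savings = 1 - ratio = 1 - 0.537119 = 0.462881
as a percentage: 0.462881 * 100 = 46.29%

Space savings = 1 - 27566/51322 = 46.29%


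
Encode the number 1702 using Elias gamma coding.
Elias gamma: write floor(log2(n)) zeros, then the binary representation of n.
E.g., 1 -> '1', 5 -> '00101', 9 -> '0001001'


num_bits = floor(log2(1702)) + 1 = 11
leading_zeros = num_bits - 1 = 10
binary(1702) = 11010100110

Elias gamma(1702) = '0000000000' + '11010100110' = 000000000011010100110 (21 bits)


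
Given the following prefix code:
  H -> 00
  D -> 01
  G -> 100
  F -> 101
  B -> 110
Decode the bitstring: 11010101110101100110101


Decoding step by step:
Bits 110 -> B
Bits 101 -> F
Bits 01 -> D
Bits 110 -> B
Bits 101 -> F
Bits 100 -> G
Bits 110 -> B
Bits 101 -> F


Decoded message: BFDBFGBF


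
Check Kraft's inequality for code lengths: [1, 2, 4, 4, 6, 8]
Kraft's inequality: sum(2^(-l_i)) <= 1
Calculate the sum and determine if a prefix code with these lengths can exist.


Sum = 2^(-1) + 2^(-2) + 2^(-4) + 2^(-4) + 2^(-6) + 2^(-8)
    = 0.5 + 0.25 + 0.0625 + 0.0625 + 0.015625 + 0.00390625
    = 229/256 = 0.89453125
Since 0.89453125 <= 1, Kraft's inequality IS satisfied.
A prefix code with these lengths CAN exist.

Kraft sum = 0.89453125. Satisfied.


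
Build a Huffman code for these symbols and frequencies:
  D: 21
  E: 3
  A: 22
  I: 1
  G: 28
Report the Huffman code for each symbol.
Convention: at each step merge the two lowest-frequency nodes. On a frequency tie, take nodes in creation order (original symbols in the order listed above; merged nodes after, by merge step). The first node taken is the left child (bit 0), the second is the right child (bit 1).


Huffman tree construction:
Step 1: Merge I(1) + E(3) = 4
Step 2: Merge (I+E)(4) + D(21) = 25
Step 3: Merge A(22) + ((I+E)+D)(25) = 47
Step 4: Merge G(28) + (A+((I+E)+D))(47) = 75
Read each symbol's code off the tree from the root (left child = 0, right child = 1).

Codes:
  D: 111 (length 3)
  E: 1101 (length 4)
  A: 10 (length 2)
  I: 1100 (length 4)
  G: 0 (length 1)
Average code length: 151/75 = 2.0133 bits/symbol


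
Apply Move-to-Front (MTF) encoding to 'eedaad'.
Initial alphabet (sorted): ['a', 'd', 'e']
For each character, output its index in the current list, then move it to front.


MTF encoding:
'e': index 2 in ['a', 'd', 'e'] -> ['e', 'a', 'd']
'e': index 0 in ['e', 'a', 'd'] -> ['e', 'a', 'd']
'd': index 2 in ['e', 'a', 'd'] -> ['d', 'e', 'a']
'a': index 2 in ['d', 'e', 'a'] -> ['a', 'd', 'e']
'a': index 0 in ['a', 'd', 'e'] -> ['a', 'd', 'e']
'd': index 1 in ['a', 'd', 'e'] -> ['d', 'a', 'e']


Output: [2, 0, 2, 2, 0, 1]


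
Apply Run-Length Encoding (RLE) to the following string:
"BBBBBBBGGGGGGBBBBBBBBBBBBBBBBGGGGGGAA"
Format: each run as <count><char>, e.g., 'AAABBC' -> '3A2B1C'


Scanning runs left to right:
  i=0: run of 'B' x 7 -> '7B'
  i=7: run of 'G' x 6 -> '6G'
  i=13: run of 'B' x 16 -> '16B'
  i=29: run of 'G' x 6 -> '6G'
  i=35: run of 'A' x 2 -> '2A'

RLE = 7B6G16B6G2A


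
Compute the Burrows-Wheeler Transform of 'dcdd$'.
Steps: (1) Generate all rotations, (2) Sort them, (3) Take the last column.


Rotations (sorted):
  0: $dcdd -> last char: d
  1: cdd$d -> last char: d
  2: d$dcd -> last char: d
  3: dcdd$ -> last char: $
  4: dd$dc -> last char: c


BWT = ddd$c


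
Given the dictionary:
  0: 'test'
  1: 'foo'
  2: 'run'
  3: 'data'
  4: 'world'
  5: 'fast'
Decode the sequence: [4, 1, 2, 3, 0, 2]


Look up each index in the dictionary:
  4 -> 'world'
  1 -> 'foo'
  2 -> 'run'
  3 -> 'data'
  0 -> 'test'
  2 -> 'run'

Decoded: "world foo run data test run"


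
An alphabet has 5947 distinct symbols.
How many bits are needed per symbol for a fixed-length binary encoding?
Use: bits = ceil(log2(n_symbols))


log2(5947) = 12.5379
Bracket: 2^12 = 4096 < 5947 <= 2^13 = 8192
So ceil(log2(5947)) = 13

bits = ceil(log2(5947)) = ceil(12.5379) = 13 bits


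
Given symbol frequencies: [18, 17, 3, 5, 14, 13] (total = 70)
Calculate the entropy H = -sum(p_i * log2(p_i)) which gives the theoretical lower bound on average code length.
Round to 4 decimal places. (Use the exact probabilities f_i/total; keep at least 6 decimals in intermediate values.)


Per-symbol terms -p_i * log2(p_i) with p_i = f_i/70:
  p = 18/70 = 0.257143: log2(p) = -1.959358, -p*log2(p) = 0.503835
  p = 17/70 = 0.242857: log2(p) = -2.041820, -p*log2(p) = 0.495871
  p = 3/70 = 0.042857: log2(p) = -4.544321, -p*log2(p) = 0.194757
  p = 5/70 = 0.071429: log2(p) = -3.807355, -p*log2(p) = 0.271954
  p = 14/70 = 0.200000: log2(p) = -2.321928, -p*log2(p) = 0.464386
  p = 13/70 = 0.185714: log2(p) = -2.428843, -p*log2(p) = 0.451071
H = 0.503835 + 0.495871 + 0.194757 + 0.271954 + 0.464386 + 0.451071 = 2.381874

H = 2.3819 bits/symbol


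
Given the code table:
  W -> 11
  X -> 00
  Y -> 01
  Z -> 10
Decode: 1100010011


Decoding:
11 -> W
00 -> X
01 -> Y
00 -> X
11 -> W


Result: WXYXW


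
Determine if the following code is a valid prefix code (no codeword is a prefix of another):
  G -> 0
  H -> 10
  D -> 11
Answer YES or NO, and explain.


Checking each pair (does one codeword prefix another?):
  G='0' vs H='10': no prefix
  G='0' vs D='11': no prefix
  H='10' vs G='0': no prefix
  H='10' vs D='11': no prefix
  D='11' vs G='0': no prefix
  D='11' vs H='10': no prefix
No violation found over all pairs.

YES -- this is a valid prefix code. No codeword is a prefix of any other codeword.


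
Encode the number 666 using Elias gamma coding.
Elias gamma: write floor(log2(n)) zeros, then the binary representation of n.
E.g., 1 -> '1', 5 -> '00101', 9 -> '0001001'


num_bits = floor(log2(666)) + 1 = 10
leading_zeros = num_bits - 1 = 9
binary(666) = 1010011010

Elias gamma(666) = '000000000' + '1010011010' = 0000000001010011010 (19 bits)


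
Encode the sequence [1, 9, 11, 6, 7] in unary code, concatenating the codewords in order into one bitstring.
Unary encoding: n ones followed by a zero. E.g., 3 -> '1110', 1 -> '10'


Encode each number as n ones followed by a terminating 0:
  1 -> 10 (2 bits)
  9 -> 1111111110 (10 bits)
  11 -> 111111111110 (12 bits)
  6 -> 1111110 (7 bits)
  7 -> 11111110 (8 bits)
Total length = 2 + 10 + 12 + 7 + 8 = 39 bits.

Unary([1, 9, 11, 6, 7]) = 101111111110111111111110111111011111110 (39 bits)


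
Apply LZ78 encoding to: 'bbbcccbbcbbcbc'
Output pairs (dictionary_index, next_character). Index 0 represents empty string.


LZ78 encoding steps:
Dictionary: {0: ''}
Step 1: w='' (idx 0), next='b' -> output (0, 'b'), add 'b' as idx 1
Step 2: w='b' (idx 1), next='b' -> output (1, 'b'), add 'bb' as idx 2
Step 3: w='' (idx 0), next='c' -> output (0, 'c'), add 'c' as idx 3
Step 4: w='c' (idx 3), next='c' -> output (3, 'c'), add 'cc' as idx 4
Step 5: w='bb' (idx 2), next='c' -> output (2, 'c'), add 'bbc' as idx 5
Step 6: w='bbc' (idx 5), next='b' -> output (5, 'b'), add 'bbcb' as idx 6
Step 7: w='c' (idx 3), end of input -> output (3, '')


Encoded: [(0, 'b'), (1, 'b'), (0, 'c'), (3, 'c'), (2, 'c'), (5, 'b'), (3, '')]


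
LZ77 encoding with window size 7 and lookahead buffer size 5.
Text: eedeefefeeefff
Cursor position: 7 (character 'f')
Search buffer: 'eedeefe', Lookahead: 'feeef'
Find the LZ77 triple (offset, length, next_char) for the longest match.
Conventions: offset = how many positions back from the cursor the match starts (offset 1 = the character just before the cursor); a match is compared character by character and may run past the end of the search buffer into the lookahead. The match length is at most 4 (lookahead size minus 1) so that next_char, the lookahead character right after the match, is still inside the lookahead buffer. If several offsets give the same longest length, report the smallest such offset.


Try each offset into the search buffer:
  offset=1 (pos 6, char 'e'): match length 0
  offset=2 (pos 5, char 'f'): match length 2
  offset=3 (pos 4, char 'e'): match length 0
  offset=4 (pos 3, char 'e'): match length 0
  offset=5 (pos 2, char 'd'): match length 0
  offset=6 (pos 1, char 'e'): match length 0
  offset=7 (pos 0, char 'e'): match length 0
Longest match has length 2 at offset 2.
next_char = character at position 7 + 2 = 9 -> 'e'

Best match: offset=2, length=2 (matching 'fe' starting at position 5)
LZ77 triple: (2, 2, 'e')


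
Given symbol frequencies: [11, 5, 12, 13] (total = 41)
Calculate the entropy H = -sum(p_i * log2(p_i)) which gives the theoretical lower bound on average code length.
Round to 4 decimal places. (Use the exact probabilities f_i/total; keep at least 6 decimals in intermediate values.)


Per-symbol terms -p_i * log2(p_i) with p_i = f_i/41:
  p = 11/41 = 0.268293: log2(p) = -1.898120, -p*log2(p) = 0.509252
  p = 5/41 = 0.121951: log2(p) = -3.035624, -p*log2(p) = 0.370198
  p = 12/41 = 0.292683: log2(p) = -1.772590, -p*log2(p) = 0.518807
  p = 13/41 = 0.317073: log2(p) = -1.657112, -p*log2(p) = 0.525426
H = 0.509252 + 0.370198 + 0.518807 + 0.525426 = 1.923683

H = 1.9237 bits/symbol


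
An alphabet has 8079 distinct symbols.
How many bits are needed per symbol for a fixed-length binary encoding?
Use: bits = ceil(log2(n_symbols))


log2(8079) = 12.98
Bracket: 2^12 = 4096 < 8079 <= 2^13 = 8192
So ceil(log2(8079)) = 13

bits = ceil(log2(8079)) = ceil(12.98) = 13 bits


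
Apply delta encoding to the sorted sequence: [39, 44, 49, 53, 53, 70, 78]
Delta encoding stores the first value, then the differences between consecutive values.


First value: 39
Deltas:
  44 - 39 = 5
  49 - 44 = 5
  53 - 49 = 4
  53 - 53 = 0
  70 - 53 = 17
  78 - 70 = 8


Delta encoded: [39, 5, 5, 4, 0, 17, 8]


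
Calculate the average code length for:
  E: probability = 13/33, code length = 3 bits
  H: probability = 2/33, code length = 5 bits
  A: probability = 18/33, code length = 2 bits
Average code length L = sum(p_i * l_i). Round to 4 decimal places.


Weighted contributions p_i * l_i:
  E: (13/33) * 3 = 39/33
  H: (2/33) * 5 = 10/33
  A: (18/33) * 2 = 36/33
Sum = (39 + 10 + 36)/33 = 85/33

L = 85/33 = 2.5758 bits/symbol


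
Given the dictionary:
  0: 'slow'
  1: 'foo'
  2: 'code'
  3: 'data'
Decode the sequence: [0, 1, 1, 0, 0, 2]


Look up each index in the dictionary:
  0 -> 'slow'
  1 -> 'foo'
  1 -> 'foo'
  0 -> 'slow'
  0 -> 'slow'
  2 -> 'code'

Decoded: "slow foo foo slow slow code"


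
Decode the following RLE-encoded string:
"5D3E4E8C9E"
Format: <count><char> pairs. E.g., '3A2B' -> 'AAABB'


Expanding each <count><char> pair:
  5D -> 'DDDDD'
  3E -> 'EEE'
  4E -> 'EEEE'
  8C -> 'CCCCCCCC'
  9E -> 'EEEEEEEEE'

Decoded = DDDDDEEEEEEECCCCCCCCEEEEEEEEE


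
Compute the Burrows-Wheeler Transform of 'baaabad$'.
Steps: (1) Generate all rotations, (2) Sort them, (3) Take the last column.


Rotations (sorted):
  0: $baaabad -> last char: d
  1: aaabad$b -> last char: b
  2: aabad$ba -> last char: a
  3: abad$baa -> last char: a
  4: ad$baaab -> last char: b
  5: baaabad$ -> last char: $
  6: bad$baaa -> last char: a
  7: d$baaaba -> last char: a


BWT = dbaab$aa


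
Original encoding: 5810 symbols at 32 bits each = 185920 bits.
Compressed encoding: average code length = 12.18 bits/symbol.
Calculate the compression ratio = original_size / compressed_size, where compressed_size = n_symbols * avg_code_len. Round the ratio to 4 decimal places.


original_size = n_symbols * orig_bits = 5810 * 32 = 185920 bits
compressed_size = n_symbols * avg_code_len = 5810 * 12.18 = 70765.8 bits
ratio = original_size / compressed_size = 185920 / 70765.8 = 2.6273

Compression ratio = 2.6273


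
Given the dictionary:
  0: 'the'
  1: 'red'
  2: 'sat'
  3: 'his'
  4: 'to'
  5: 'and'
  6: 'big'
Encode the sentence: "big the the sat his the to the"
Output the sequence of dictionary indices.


Look up each word in the dictionary:
  'big' -> 6
  'the' -> 0
  'the' -> 0
  'sat' -> 2
  'his' -> 3
  'the' -> 0
  'to' -> 4
  'the' -> 0

Encoded: [6, 0, 0, 2, 3, 0, 4, 0]


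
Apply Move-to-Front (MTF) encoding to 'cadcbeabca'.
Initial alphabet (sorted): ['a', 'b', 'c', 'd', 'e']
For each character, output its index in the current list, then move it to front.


MTF encoding:
'c': index 2 in ['a', 'b', 'c', 'd', 'e'] -> ['c', 'a', 'b', 'd', 'e']
'a': index 1 in ['c', 'a', 'b', 'd', 'e'] -> ['a', 'c', 'b', 'd', 'e']
'd': index 3 in ['a', 'c', 'b', 'd', 'e'] -> ['d', 'a', 'c', 'b', 'e']
'c': index 2 in ['d', 'a', 'c', 'b', 'e'] -> ['c', 'd', 'a', 'b', 'e']
'b': index 3 in ['c', 'd', 'a', 'b', 'e'] -> ['b', 'c', 'd', 'a', 'e']
'e': index 4 in ['b', 'c', 'd', 'a', 'e'] -> ['e', 'b', 'c', 'd', 'a']
'a': index 4 in ['e', 'b', 'c', 'd', 'a'] -> ['a', 'e', 'b', 'c', 'd']
'b': index 2 in ['a', 'e', 'b', 'c', 'd'] -> ['b', 'a', 'e', 'c', 'd']
'c': index 3 in ['b', 'a', 'e', 'c', 'd'] -> ['c', 'b', 'a', 'e', 'd']
'a': index 2 in ['c', 'b', 'a', 'e', 'd'] -> ['a', 'c', 'b', 'e', 'd']


Output: [2, 1, 3, 2, 3, 4, 4, 2, 3, 2]


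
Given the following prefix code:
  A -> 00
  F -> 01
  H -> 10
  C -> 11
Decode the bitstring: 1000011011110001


Decoding step by step:
Bits 10 -> H
Bits 00 -> A
Bits 01 -> F
Bits 10 -> H
Bits 11 -> C
Bits 11 -> C
Bits 00 -> A
Bits 01 -> F


Decoded message: HAFHCCAF


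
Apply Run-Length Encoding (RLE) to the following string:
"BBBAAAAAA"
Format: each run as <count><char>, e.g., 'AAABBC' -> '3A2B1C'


Scanning runs left to right:
  i=0: run of 'B' x 3 -> '3B'
  i=3: run of 'A' x 6 -> '6A'

RLE = 3B6A


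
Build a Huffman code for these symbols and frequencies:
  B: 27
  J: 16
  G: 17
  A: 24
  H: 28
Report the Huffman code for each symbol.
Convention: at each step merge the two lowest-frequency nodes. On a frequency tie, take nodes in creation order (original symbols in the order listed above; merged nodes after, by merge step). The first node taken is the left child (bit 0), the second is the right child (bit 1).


Huffman tree construction:
Step 1: Merge J(16) + G(17) = 33
Step 2: Merge A(24) + B(27) = 51
Step 3: Merge H(28) + (J+G)(33) = 61
Step 4: Merge (A+B)(51) + (H+(J+G))(61) = 112
Read each symbol's code off the tree from the root (left child = 0, right child = 1).

Codes:
  B: 01 (length 2)
  J: 110 (length 3)
  G: 111 (length 3)
  A: 00 (length 2)
  H: 10 (length 2)
Average code length: 257/112 = 2.2946 bits/symbol


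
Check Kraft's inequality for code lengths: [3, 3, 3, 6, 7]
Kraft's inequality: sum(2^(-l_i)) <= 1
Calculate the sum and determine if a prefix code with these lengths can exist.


Sum = 2^(-3) + 2^(-3) + 2^(-3) + 2^(-6) + 2^(-7)
    = 0.125 + 0.125 + 0.125 + 0.015625 + 0.0078125
    = 51/128 = 0.3984375
Since 0.3984375 <= 1, Kraft's inequality IS satisfied.
A prefix code with these lengths CAN exist.

Kraft sum = 0.3984375. Satisfied.


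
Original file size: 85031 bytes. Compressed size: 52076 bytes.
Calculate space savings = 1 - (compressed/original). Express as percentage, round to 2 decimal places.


ratio = compressed/original = 52076/85031 = 0.612435
savings = 1 - ratio = 1 - 0.612435 = 0.387565
as a percentage: 0.387565 * 100 = 38.76%

Space savings = 1 - 52076/85031 = 38.76%


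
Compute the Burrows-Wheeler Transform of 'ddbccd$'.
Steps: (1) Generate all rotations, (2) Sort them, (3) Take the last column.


Rotations (sorted):
  0: $ddbccd -> last char: d
  1: bccd$dd -> last char: d
  2: ccd$ddb -> last char: b
  3: cd$ddbc -> last char: c
  4: d$ddbcc -> last char: c
  5: dbccd$d -> last char: d
  6: ddbccd$ -> last char: $


BWT = ddbccd$


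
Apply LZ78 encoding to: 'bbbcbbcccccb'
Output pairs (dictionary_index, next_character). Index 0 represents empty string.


LZ78 encoding steps:
Dictionary: {0: ''}
Step 1: w='' (idx 0), next='b' -> output (0, 'b'), add 'b' as idx 1
Step 2: w='b' (idx 1), next='b' -> output (1, 'b'), add 'bb' as idx 2
Step 3: w='' (idx 0), next='c' -> output (0, 'c'), add 'c' as idx 3
Step 4: w='bb' (idx 2), next='c' -> output (2, 'c'), add 'bbc' as idx 4
Step 5: w='c' (idx 3), next='c' -> output (3, 'c'), add 'cc' as idx 5
Step 6: w='cc' (idx 5), next='b' -> output (5, 'b'), add 'ccb' as idx 6


Encoded: [(0, 'b'), (1, 'b'), (0, 'c'), (2, 'c'), (3, 'c'), (5, 'b')]


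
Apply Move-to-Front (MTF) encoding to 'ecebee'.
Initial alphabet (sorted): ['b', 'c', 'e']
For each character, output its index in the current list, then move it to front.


MTF encoding:
'e': index 2 in ['b', 'c', 'e'] -> ['e', 'b', 'c']
'c': index 2 in ['e', 'b', 'c'] -> ['c', 'e', 'b']
'e': index 1 in ['c', 'e', 'b'] -> ['e', 'c', 'b']
'b': index 2 in ['e', 'c', 'b'] -> ['b', 'e', 'c']
'e': index 1 in ['b', 'e', 'c'] -> ['e', 'b', 'c']
'e': index 0 in ['e', 'b', 'c'] -> ['e', 'b', 'c']


Output: [2, 2, 1, 2, 1, 0]


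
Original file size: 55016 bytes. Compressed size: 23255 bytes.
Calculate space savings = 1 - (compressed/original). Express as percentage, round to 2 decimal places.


ratio = compressed/original = 23255/55016 = 0.422695
savings = 1 - ratio = 1 - 0.422695 = 0.577305
as a percentage: 0.577305 * 100 = 57.73%

Space savings = 1 - 23255/55016 = 57.73%


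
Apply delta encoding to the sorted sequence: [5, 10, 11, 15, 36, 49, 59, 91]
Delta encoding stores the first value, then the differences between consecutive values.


First value: 5
Deltas:
  10 - 5 = 5
  11 - 10 = 1
  15 - 11 = 4
  36 - 15 = 21
  49 - 36 = 13
  59 - 49 = 10
  91 - 59 = 32


Delta encoded: [5, 5, 1, 4, 21, 13, 10, 32]


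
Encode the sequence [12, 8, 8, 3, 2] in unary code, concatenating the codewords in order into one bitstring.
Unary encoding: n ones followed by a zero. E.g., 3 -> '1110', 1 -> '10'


Encode each number as n ones followed by a terminating 0:
  12 -> 1111111111110 (13 bits)
  8 -> 111111110 (9 bits)
  8 -> 111111110 (9 bits)
  3 -> 1110 (4 bits)
  2 -> 110 (3 bits)
Total length = 13 + 9 + 9 + 4 + 3 = 38 bits.

Unary([12, 8, 8, 3, 2]) = 11111111111101111111101111111101110110 (38 bits)


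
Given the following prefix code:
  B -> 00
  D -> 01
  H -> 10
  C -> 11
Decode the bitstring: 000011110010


Decoding step by step:
Bits 00 -> B
Bits 00 -> B
Bits 11 -> C
Bits 11 -> C
Bits 00 -> B
Bits 10 -> H


Decoded message: BBCCBH


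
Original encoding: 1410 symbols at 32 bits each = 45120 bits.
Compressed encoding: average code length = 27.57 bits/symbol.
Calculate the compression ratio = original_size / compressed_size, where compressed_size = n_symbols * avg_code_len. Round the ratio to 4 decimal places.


original_size = n_symbols * orig_bits = 1410 * 32 = 45120 bits
compressed_size = n_symbols * avg_code_len = 1410 * 27.57 = 38873.7 bits
ratio = original_size / compressed_size = 45120 / 38873.7 = 1.1607

Compression ratio = 1.1607


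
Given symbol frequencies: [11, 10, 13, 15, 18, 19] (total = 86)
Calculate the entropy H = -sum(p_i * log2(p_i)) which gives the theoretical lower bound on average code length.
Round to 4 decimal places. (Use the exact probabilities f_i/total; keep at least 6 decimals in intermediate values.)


Per-symbol terms -p_i * log2(p_i) with p_i = f_i/86:
  p = 11/86 = 0.127907: log2(p) = -2.966833, -p*log2(p) = 0.379479
  p = 10/86 = 0.116279: log2(p) = -3.104337, -p*log2(p) = 0.360969
  p = 13/86 = 0.151163: log2(p) = -2.725825, -p*log2(p) = 0.412043
  p = 15/86 = 0.174419: log2(p) = -2.519374, -p*log2(p) = 0.439426
  p = 18/86 = 0.209302: log2(p) = -2.256340, -p*log2(p) = 0.472257
  p = 19/86 = 0.220930: log2(p) = -2.178337, -p*log2(p) = 0.481261
H = 0.379479 + 0.360969 + 0.412043 + 0.439426 + 0.472257 + 0.481261 = 2.545435

H = 2.5454 bits/symbol


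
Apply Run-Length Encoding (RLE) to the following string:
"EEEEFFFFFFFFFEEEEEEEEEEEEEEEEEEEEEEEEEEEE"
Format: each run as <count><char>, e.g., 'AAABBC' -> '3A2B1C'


Scanning runs left to right:
  i=0: run of 'E' x 4 -> '4E'
  i=4: run of 'F' x 9 -> '9F'
  i=13: run of 'E' x 28 -> '28E'

RLE = 4E9F28E


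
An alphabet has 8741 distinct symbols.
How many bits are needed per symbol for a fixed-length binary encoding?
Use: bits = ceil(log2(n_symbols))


log2(8741) = 13.0936
Bracket: 2^13 = 8192 < 8741 <= 2^14 = 16384
So ceil(log2(8741)) = 14

bits = ceil(log2(8741)) = ceil(13.0936) = 14 bits


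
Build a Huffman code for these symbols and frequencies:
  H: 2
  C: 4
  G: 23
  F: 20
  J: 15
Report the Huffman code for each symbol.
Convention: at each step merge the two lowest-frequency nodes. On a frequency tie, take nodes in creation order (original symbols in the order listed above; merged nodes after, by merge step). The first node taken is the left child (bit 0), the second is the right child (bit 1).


Huffman tree construction:
Step 1: Merge H(2) + C(4) = 6
Step 2: Merge (H+C)(6) + J(15) = 21
Step 3: Merge F(20) + ((H+C)+J)(21) = 41
Step 4: Merge G(23) + (F+((H+C)+J))(41) = 64
Read each symbol's code off the tree from the root (left child = 0, right child = 1).

Codes:
  H: 1100 (length 4)
  C: 1101 (length 4)
  G: 0 (length 1)
  F: 10 (length 2)
  J: 111 (length 3)
Average code length: 132/64 = 2.0625 bits/symbol


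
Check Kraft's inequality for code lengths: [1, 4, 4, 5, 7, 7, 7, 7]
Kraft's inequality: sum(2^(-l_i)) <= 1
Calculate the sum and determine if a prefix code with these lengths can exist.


Sum = 2^(-1) + 2^(-4) + 2^(-4) + 2^(-5) + 2^(-7) + 2^(-7) + 2^(-7) + 2^(-7)
    = 0.5 + 0.0625 + 0.0625 + 0.03125 + 0.0078125 + 0.0078125 + 0.0078125 + 0.0078125
    = 88/128 = 0.6875
Since 0.6875 <= 1, Kraft's inequality IS satisfied.
A prefix code with these lengths CAN exist.

Kraft sum = 0.6875. Satisfied.


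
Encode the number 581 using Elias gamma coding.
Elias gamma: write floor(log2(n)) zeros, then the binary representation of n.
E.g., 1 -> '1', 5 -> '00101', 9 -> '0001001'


num_bits = floor(log2(581)) + 1 = 10
leading_zeros = num_bits - 1 = 9
binary(581) = 1001000101

Elias gamma(581) = '000000000' + '1001000101' = 0000000001001000101 (19 bits)


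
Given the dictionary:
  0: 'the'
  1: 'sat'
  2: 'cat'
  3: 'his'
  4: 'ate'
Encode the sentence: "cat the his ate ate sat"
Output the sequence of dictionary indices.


Look up each word in the dictionary:
  'cat' -> 2
  'the' -> 0
  'his' -> 3
  'ate' -> 4
  'ate' -> 4
  'sat' -> 1

Encoded: [2, 0, 3, 4, 4, 1]


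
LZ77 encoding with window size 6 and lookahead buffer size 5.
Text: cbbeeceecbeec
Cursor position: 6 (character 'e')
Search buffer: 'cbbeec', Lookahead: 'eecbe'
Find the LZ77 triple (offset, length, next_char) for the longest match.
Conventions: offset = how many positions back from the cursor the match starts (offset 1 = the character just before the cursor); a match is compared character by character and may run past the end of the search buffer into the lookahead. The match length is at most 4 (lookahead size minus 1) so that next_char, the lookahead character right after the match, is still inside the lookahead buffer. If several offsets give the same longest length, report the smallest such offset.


Try each offset into the search buffer:
  offset=1 (pos 5, char 'c'): match length 0
  offset=2 (pos 4, char 'e'): match length 1
  offset=3 (pos 3, char 'e'): match length 3
  offset=4 (pos 2, char 'b'): match length 0
  offset=5 (pos 1, char 'b'): match length 0
  offset=6 (pos 0, char 'c'): match length 0
Longest match has length 3 at offset 3.
next_char = character at position 6 + 3 = 9 -> 'b'

Best match: offset=3, length=3 (matching 'eec' starting at position 3)
LZ77 triple: (3, 3, 'b')


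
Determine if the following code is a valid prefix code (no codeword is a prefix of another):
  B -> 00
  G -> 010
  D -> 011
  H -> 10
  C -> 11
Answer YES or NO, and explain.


Checking each pair (does one codeword prefix another?):
  B='00' vs G='010': no prefix
  B='00' vs D='011': no prefix
  B='00' vs H='10': no prefix
  B='00' vs C='11': no prefix
  G='010' vs B='00': no prefix
  G='010' vs D='011': no prefix
  G='010' vs H='10': no prefix
  G='010' vs C='11': no prefix
  D='011' vs B='00': no prefix
  D='011' vs G='010': no prefix
  D='011' vs H='10': no prefix
  D='011' vs C='11': no prefix
  H='10' vs B='00': no prefix
  H='10' vs G='010': no prefix
  H='10' vs D='011': no prefix
  H='10' vs C='11': no prefix
  C='11' vs B='00': no prefix
  C='11' vs G='010': no prefix
  C='11' vs D='011': no prefix
  C='11' vs H='10': no prefix
No violation found over all pairs.

YES -- this is a valid prefix code. No codeword is a prefix of any other codeword.


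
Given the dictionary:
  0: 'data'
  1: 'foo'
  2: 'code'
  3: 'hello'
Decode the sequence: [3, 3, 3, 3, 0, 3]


Look up each index in the dictionary:
  3 -> 'hello'
  3 -> 'hello'
  3 -> 'hello'
  3 -> 'hello'
  0 -> 'data'
  3 -> 'hello'

Decoded: "hello hello hello hello data hello"


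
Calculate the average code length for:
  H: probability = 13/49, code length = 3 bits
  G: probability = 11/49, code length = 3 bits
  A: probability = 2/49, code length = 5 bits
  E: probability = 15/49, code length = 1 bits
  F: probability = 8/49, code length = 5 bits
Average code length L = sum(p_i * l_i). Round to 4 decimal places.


Weighted contributions p_i * l_i:
  H: (13/49) * 3 = 39/49
  G: (11/49) * 3 = 33/49
  A: (2/49) * 5 = 10/49
  E: (15/49) * 1 = 15/49
  F: (8/49) * 5 = 40/49
Sum = (39 + 33 + 10 + 15 + 40)/49 = 137/49

L = 137/49 = 2.7959 bits/symbol


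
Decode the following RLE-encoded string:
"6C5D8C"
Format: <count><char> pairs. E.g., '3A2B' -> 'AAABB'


Expanding each <count><char> pair:
  6C -> 'CCCCCC'
  5D -> 'DDDDD'
  8C -> 'CCCCCCCC'

Decoded = CCCCCCDDDDDCCCCCCCC


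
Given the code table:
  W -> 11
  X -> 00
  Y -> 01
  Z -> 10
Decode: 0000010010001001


Decoding:
00 -> X
00 -> X
01 -> Y
00 -> X
10 -> Z
00 -> X
10 -> Z
01 -> Y


Result: XXYXZXZY


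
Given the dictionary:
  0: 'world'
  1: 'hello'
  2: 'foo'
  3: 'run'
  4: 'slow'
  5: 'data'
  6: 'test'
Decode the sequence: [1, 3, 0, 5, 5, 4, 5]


Look up each index in the dictionary:
  1 -> 'hello'
  3 -> 'run'
  0 -> 'world'
  5 -> 'data'
  5 -> 'data'
  4 -> 'slow'
  5 -> 'data'

Decoded: "hello run world data data slow data"


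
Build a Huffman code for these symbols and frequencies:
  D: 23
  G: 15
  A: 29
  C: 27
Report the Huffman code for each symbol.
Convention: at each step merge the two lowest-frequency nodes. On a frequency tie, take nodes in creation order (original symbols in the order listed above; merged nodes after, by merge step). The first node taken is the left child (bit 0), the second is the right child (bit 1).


Huffman tree construction:
Step 1: Merge G(15) + D(23) = 38
Step 2: Merge C(27) + A(29) = 56
Step 3: Merge (G+D)(38) + (C+A)(56) = 94
Read each symbol's code off the tree from the root (left child = 0, right child = 1).

Codes:
  D: 01 (length 2)
  G: 00 (length 2)
  A: 11 (length 2)
  C: 10 (length 2)
Average code length: 188/94 = 2.0000 bits/symbol


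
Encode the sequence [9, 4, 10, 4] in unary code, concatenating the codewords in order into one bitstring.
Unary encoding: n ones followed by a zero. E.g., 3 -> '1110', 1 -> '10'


Encode each number as n ones followed by a terminating 0:
  9 -> 1111111110 (10 bits)
  4 -> 11110 (5 bits)
  10 -> 11111111110 (11 bits)
  4 -> 11110 (5 bits)
Total length = 10 + 5 + 11 + 5 = 31 bits.

Unary([9, 4, 10, 4]) = 1111111110111101111111111011110 (31 bits)


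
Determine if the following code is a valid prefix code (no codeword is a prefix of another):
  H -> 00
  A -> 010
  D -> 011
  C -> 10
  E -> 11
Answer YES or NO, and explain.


Checking each pair (does one codeword prefix another?):
  H='00' vs A='010': no prefix
  H='00' vs D='011': no prefix
  H='00' vs C='10': no prefix
  H='00' vs E='11': no prefix
  A='010' vs H='00': no prefix
  A='010' vs D='011': no prefix
  A='010' vs C='10': no prefix
  A='010' vs E='11': no prefix
  D='011' vs H='00': no prefix
  D='011' vs A='010': no prefix
  D='011' vs C='10': no prefix
  D='011' vs E='11': no prefix
  C='10' vs H='00': no prefix
  C='10' vs A='010': no prefix
  C='10' vs D='011': no prefix
  C='10' vs E='11': no prefix
  E='11' vs H='00': no prefix
  E='11' vs A='010': no prefix
  E='11' vs D='011': no prefix
  E='11' vs C='10': no prefix
No violation found over all pairs.

YES -- this is a valid prefix code. No codeword is a prefix of any other codeword.


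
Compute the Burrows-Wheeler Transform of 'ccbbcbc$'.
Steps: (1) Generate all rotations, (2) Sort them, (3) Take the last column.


Rotations (sorted):
  0: $ccbbcbc -> last char: c
  1: bbcbc$cc -> last char: c
  2: bc$ccbbc -> last char: c
  3: bcbc$ccb -> last char: b
  4: c$ccbbcb -> last char: b
  5: cbbcbc$c -> last char: c
  6: cbc$ccbb -> last char: b
  7: ccbbcbc$ -> last char: $


BWT = cccbbcb$


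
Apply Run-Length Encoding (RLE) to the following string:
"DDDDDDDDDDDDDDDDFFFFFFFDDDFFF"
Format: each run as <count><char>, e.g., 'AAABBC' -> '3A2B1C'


Scanning runs left to right:
  i=0: run of 'D' x 16 -> '16D'
  i=16: run of 'F' x 7 -> '7F'
  i=23: run of 'D' x 3 -> '3D'
  i=26: run of 'F' x 3 -> '3F'

RLE = 16D7F3D3F


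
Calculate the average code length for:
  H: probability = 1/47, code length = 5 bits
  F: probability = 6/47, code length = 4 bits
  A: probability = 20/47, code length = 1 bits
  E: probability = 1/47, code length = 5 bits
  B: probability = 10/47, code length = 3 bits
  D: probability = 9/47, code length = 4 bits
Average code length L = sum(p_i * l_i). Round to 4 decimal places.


Weighted contributions p_i * l_i:
  H: (1/47) * 5 = 5/47
  F: (6/47) * 4 = 24/47
  A: (20/47) * 1 = 20/47
  E: (1/47) * 5 = 5/47
  B: (10/47) * 3 = 30/47
  D: (9/47) * 4 = 36/47
Sum = (5 + 24 + 20 + 5 + 30 + 36)/47 = 120/47

L = 120/47 = 2.5532 bits/symbol


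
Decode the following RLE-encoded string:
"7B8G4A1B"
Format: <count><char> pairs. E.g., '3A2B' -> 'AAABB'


Expanding each <count><char> pair:
  7B -> 'BBBBBBB'
  8G -> 'GGGGGGGG'
  4A -> 'AAAA'
  1B -> 'B'

Decoded = BBBBBBBGGGGGGGGAAAAB


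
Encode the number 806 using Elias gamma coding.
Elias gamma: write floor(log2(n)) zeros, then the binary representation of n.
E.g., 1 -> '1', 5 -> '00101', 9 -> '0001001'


num_bits = floor(log2(806)) + 1 = 10
leading_zeros = num_bits - 1 = 9
binary(806) = 1100100110

Elias gamma(806) = '000000000' + '1100100110' = 0000000001100100110 (19 bits)


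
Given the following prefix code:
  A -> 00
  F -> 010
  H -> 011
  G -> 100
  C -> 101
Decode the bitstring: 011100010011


Decoding step by step:
Bits 011 -> H
Bits 100 -> G
Bits 010 -> F
Bits 011 -> H


Decoded message: HGFH


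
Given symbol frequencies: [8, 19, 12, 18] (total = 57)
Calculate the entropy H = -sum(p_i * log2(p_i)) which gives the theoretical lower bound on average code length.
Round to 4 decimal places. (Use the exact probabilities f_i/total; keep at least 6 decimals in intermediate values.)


Per-symbol terms -p_i * log2(p_i) with p_i = f_i/57:
  p = 8/57 = 0.140351: log2(p) = -2.832890, -p*log2(p) = 0.397599
  p = 19/57 = 0.333333: log2(p) = -1.584963, -p*log2(p) = 0.528321
  p = 12/57 = 0.210526: log2(p) = -2.247928, -p*log2(p) = 0.473248
  p = 18/57 = 0.315789: log2(p) = -1.662965, -p*log2(p) = 0.525147
H = 0.397599 + 0.528321 + 0.473248 + 0.525147 = 1.924315

H = 1.9243 bits/symbol


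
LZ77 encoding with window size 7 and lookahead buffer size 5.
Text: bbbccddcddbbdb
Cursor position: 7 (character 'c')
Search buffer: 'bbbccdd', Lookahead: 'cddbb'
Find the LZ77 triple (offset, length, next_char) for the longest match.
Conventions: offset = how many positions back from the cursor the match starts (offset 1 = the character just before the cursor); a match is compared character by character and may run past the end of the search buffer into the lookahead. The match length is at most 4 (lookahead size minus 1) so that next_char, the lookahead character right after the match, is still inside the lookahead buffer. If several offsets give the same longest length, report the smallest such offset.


Try each offset into the search buffer:
  offset=1 (pos 6, char 'd'): match length 0
  offset=2 (pos 5, char 'd'): match length 0
  offset=3 (pos 4, char 'c'): match length 3
  offset=4 (pos 3, char 'c'): match length 1
  offset=5 (pos 2, char 'b'): match length 0
  offset=6 (pos 1, char 'b'): match length 0
  offset=7 (pos 0, char 'b'): match length 0
Longest match has length 3 at offset 3.
next_char = character at position 7 + 3 = 10 -> 'b'

Best match: offset=3, length=3 (matching 'cdd' starting at position 4)
LZ77 triple: (3, 3, 'b')


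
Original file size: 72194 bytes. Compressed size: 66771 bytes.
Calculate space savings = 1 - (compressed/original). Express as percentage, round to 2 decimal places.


ratio = compressed/original = 66771/72194 = 0.924883
savings = 1 - ratio = 1 - 0.924883 = 0.075117
as a percentage: 0.075117 * 100 = 7.51%

Space savings = 1 - 66771/72194 = 7.51%


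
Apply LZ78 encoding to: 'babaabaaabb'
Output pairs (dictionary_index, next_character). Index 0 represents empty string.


LZ78 encoding steps:
Dictionary: {0: ''}
Step 1: w='' (idx 0), next='b' -> output (0, 'b'), add 'b' as idx 1
Step 2: w='' (idx 0), next='a' -> output (0, 'a'), add 'a' as idx 2
Step 3: w='b' (idx 1), next='a' -> output (1, 'a'), add 'ba' as idx 3
Step 4: w='a' (idx 2), next='b' -> output (2, 'b'), add 'ab' as idx 4
Step 5: w='a' (idx 2), next='a' -> output (2, 'a'), add 'aa' as idx 5
Step 6: w='ab' (idx 4), next='b' -> output (4, 'b'), add 'abb' as idx 6


Encoded: [(0, 'b'), (0, 'a'), (1, 'a'), (2, 'b'), (2, 'a'), (4, 'b')]


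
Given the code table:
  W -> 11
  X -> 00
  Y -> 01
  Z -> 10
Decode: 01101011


Decoding:
01 -> Y
10 -> Z
10 -> Z
11 -> W


Result: YZZW


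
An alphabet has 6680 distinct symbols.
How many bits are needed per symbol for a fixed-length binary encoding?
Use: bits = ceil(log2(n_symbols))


log2(6680) = 12.7056
Bracket: 2^12 = 4096 < 6680 <= 2^13 = 8192
So ceil(log2(6680)) = 13

bits = ceil(log2(6680)) = ceil(12.7056) = 13 bits


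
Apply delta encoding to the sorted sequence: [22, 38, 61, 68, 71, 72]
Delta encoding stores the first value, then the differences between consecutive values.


First value: 22
Deltas:
  38 - 22 = 16
  61 - 38 = 23
  68 - 61 = 7
  71 - 68 = 3
  72 - 71 = 1


Delta encoded: [22, 16, 23, 7, 3, 1]


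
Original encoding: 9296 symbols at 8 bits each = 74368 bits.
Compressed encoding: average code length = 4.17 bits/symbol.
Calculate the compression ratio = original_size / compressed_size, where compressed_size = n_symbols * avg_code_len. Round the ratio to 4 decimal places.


original_size = n_symbols * orig_bits = 9296 * 8 = 74368 bits
compressed_size = n_symbols * avg_code_len = 9296 * 4.17 = 38764.32 bits
ratio = original_size / compressed_size = 74368 / 38764.32 = 1.9185

Compression ratio = 1.9185


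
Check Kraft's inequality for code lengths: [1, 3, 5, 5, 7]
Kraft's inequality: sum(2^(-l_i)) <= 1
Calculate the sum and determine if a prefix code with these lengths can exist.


Sum = 2^(-1) + 2^(-3) + 2^(-5) + 2^(-5) + 2^(-7)
    = 0.5 + 0.125 + 0.03125 + 0.03125 + 0.0078125
    = 89/128 = 0.6953125
Since 0.6953125 <= 1, Kraft's inequality IS satisfied.
A prefix code with these lengths CAN exist.

Kraft sum = 0.6953125. Satisfied.
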